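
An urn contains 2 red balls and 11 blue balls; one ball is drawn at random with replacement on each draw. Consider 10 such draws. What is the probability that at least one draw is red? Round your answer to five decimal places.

P(at least one) = 1 − P(none) = 1 − (1 − 0.153846)^10
= 1 − 0.1881453 = 0.8118547

0.81185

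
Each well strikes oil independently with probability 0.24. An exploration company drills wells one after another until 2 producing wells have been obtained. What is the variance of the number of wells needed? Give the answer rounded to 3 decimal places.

26.389

Y = total wells until the second success; negative binomial with r=2, p=0.24.
Var(Y) = r(1−p)/p² = 2·0.76 / 0.24² = 26.38889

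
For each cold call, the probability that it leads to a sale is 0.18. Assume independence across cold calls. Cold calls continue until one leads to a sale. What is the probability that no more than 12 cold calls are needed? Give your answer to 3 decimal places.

0.908

Y = number of cold calls to the first success; geometric, p = 0.18.
P(Y ≤ 12) = 1 − (1−p)^12 = 1 − 0.09242 = 0.90758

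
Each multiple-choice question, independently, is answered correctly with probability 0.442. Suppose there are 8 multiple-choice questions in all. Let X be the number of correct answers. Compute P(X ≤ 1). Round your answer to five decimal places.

0.06896

X ~ Binomial(8, 0.442); P(X ≤ 1) = Σ C(8,k) p^k (1−p)^(8−k) over k:
  k=0: C(8,0)·0.442^0·0.558^8 = 0.0093988
  k=1: C(8,1)·0.442^1·0.558^7 = 0.0595596
Total = 0.0689584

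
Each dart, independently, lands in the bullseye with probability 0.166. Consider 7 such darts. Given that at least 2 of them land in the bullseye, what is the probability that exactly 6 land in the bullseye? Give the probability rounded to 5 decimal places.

X ~ Binomial(7, 0.166). Want P(X=6 | X≥2) = P(X=6) / P(X≥2).
P(X=6) = C(7,6)·0.166^6·0.834^1 = 0.0001222
P(X≥2) = 1 − 0.2806483 − 0.3910231 = 0.3283286
Ratio = 0.0001222 / 0.3283286 = 0.0003721

0.00037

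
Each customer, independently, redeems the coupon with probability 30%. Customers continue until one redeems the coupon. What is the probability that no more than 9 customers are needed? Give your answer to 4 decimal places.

Y = number of customers to the first success; geometric, p = 0.30.
P(Y ≤ 9) = 1 − (1−p)^9 = 1 − 0.040354 = 0.959646

0.9596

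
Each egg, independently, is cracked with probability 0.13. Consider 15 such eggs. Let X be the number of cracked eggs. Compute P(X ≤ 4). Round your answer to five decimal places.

0.96385

X ~ Binomial(15, 0.13); P(X ≤ 4) = Σ C(15,k) p^k (1−p)^(15−k) over k:
  k=0: C(15,0)·0.13^0·0.87^15 = 0.1238194
  k=1: C(15,1)·0.13^1·0.87^14 = 0.2775263
  k=2: C(15,2)·0.13^2·0.87^13 = 0.2902861
  k=3: C(15,3)·0.13^3·0.87^12 = 0.1879631
  k=4: C(15,4)·0.13^4·0.87^11 = 0.0842593
Total = 0.9638542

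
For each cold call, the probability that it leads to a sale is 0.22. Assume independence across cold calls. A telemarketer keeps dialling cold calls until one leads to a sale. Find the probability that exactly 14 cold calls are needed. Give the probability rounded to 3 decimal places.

0.009

Geometric (trials to first success), p = 0.22.
P(Y = 14) = (1−p)^13 · p = 0.039558 · 0.22 = 0.00870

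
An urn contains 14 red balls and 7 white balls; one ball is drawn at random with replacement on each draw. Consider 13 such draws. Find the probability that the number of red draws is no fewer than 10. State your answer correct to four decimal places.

X ~ Binomial(13, 0.666667); P(X ≥ 10) = Σ C(13,k) p^k (1−p)^(13−k) over k:
  k=10: C(13,10)·0.666667^10·0.333333^3 = 0.183692
  k=11: C(13,11)·0.666667^11·0.333333^2 = 0.100196
  k=12: C(13,12)·0.666667^12·0.333333^1 = 0.033399
  k=13: C(13,13)·0.666667^13·0.333333^0 = 0.005138
Total = 0.322424

0.3224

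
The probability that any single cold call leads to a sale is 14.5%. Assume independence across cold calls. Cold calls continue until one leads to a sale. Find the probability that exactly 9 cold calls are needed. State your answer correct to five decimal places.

0.04141

Geometric (trials to first success), p = 0.145.
P(Y = 9) = (1−p)^8 · p = 0.28558 · 0.145 = 0.0414092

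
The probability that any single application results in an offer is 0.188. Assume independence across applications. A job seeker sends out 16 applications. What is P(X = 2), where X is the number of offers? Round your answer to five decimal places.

0.22976

X ~ Binomial(n=16, p=0.188).
P(X=2) = C(16,2) · p^2 · (1−p)^14
= 120 · 0.035344 · 0.054173 = 0.2297637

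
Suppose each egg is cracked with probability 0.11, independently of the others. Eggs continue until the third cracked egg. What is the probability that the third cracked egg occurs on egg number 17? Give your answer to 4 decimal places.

0.0312

Y = trial on which the third success occurs; negative binomial, r=3, p=0.11.
P(Y=17) = C(16,2) · p^3 · (1−p)^14
= 120 · 0.001331 · 0.19564 = 0.031248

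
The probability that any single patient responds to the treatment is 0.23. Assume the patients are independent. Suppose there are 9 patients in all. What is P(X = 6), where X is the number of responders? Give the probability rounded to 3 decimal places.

0.006

X ~ Binomial(n=9, p=0.23).
P(X=6) = C(9,6) · p^6 · (1−p)^3
= 84 · 0.00014804 · 0.45653 = 0.00568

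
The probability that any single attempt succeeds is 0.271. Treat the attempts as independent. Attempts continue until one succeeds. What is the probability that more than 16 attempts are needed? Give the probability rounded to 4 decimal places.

0.0064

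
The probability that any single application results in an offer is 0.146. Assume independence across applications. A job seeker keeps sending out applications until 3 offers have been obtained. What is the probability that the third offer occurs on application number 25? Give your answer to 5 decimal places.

0.02667

Y = trial on which the third success occurs; negative binomial, r=3, p=0.146.
P(Y=25) = C(24,2) · p^3 · (1−p)^22
= 276 · 0.0031121 · 0.031051 = 0.0266711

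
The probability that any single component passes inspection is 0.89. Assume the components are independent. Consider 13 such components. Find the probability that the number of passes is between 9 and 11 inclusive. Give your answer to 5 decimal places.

X ~ Binomial(13, 0.89); P(9 ≤ X ≤ 11) = Σ C(13,k) p^k (1−p)^(13−k) over k:
  k=9: C(13,9)·0.89^9·0.11^4 = 0.0366764
  k=10: C(13,10)·0.89^10·0.11^3 = 0.1186982
  k=11: C(13,11)·0.89^11·0.11^2 = 0.2619208
Total = 0.4172955

0.41730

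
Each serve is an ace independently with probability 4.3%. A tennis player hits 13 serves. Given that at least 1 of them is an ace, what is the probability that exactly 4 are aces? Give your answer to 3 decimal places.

0.004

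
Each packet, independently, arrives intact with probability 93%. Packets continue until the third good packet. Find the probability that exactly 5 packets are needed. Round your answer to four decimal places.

Y = trial on which the third success occurs; negative binomial, r=3, p=0.93.
P(Y=5) = C(4,2) · p^3 · (1−p)^2
= 6 · 0.80436 · 0.0049 = 0.023648

0.0236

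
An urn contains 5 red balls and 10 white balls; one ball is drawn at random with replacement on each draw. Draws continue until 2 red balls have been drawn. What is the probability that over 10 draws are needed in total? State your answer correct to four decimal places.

0.1040

Needing more than 10 draws ⇔ fewer than 2 successes in the first 10. With X ~ Binomial(10, 0.333333), P(Y > 10) = P(X ≤ 1).
  k=0: C(10,0)·0.333333^0·0.666667^10 = 0.017342
  k=1: C(10,1)·0.333333^1·0.666667^9 = 0.086708
P(X ≤ 1) = 0.104049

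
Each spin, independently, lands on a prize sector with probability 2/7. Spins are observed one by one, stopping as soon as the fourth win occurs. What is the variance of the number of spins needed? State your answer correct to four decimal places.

Y = total spins until the fourth success; negative binomial with r=4, p=0.285714.
Var(Y) = r(1−p)/p² = 4·0.714286 / 0.285714² = 35.000000

35.0000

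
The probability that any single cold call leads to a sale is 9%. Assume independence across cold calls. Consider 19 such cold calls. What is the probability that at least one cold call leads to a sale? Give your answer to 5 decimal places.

P(at least one) = 1 − P(none) = 1 − (1 − 0.09)^19
= 1 − 0.1666428 = 0.8333572

0.83336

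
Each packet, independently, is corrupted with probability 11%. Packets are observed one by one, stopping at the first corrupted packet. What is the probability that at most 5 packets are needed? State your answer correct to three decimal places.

Y = number of packets to the first success; geometric, p = 0.11.
P(Y ≤ 5) = 1 − (1−p)^5 = 1 − 0.55841 = 0.44159

0.442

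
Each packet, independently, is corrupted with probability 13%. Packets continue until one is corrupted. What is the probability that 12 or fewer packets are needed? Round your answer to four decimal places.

Y = number of packets to the first success; geometric, p = 0.13.
P(Y ≤ 12) = 1 − (1−p)^12 = 1 − 0.188032 = 0.811968

0.8120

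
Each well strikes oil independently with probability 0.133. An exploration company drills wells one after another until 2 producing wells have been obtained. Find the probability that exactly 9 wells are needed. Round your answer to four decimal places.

0.0521

Y = trial on which the second success occurs; negative binomial, r=2, p=0.133.
P(Y=9) = C(8,1) · p^2 · (1−p)^7
= 8 · 0.017689 · 0.36824 = 0.052111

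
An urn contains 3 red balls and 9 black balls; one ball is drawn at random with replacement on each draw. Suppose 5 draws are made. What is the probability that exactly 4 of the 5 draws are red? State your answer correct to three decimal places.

0.015

X ~ Binomial(n=5, p=0.25).
P(X=4) = C(5,4) · p^4 · (1−p)^1
= 5 · 0.0039062 · 0.75 = 0.01465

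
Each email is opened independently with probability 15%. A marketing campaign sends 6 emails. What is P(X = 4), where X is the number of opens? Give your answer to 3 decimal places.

0.005

X ~ Binomial(n=6, p=0.15).
P(X=4) = C(6,4) · p^4 · (1−p)^2
= 15 · 0.00050625 · 0.7225 = 0.00549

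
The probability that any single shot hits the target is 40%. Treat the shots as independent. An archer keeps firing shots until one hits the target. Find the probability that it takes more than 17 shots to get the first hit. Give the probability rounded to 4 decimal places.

Y = number of shots to the first success; geometric, p = 0.40.
P(Y > 17) = P(first 17 all fail) = (1−p)^17 = 0.000169

0.0002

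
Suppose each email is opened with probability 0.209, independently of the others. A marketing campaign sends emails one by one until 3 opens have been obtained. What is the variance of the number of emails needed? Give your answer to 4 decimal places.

54.3257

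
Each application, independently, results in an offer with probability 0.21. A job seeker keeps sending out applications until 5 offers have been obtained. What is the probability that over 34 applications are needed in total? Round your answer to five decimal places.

Needing more than 34 applications ⇔ fewer than 5 successes in the first 34. With X ~ Binomial(34, 0.21), P(Y > 34) = P(X ≤ 4).
  k=0: C(34,0)·0.21^0·0.79^34 = 0.0003306
  k=1: C(34,1)·0.21^1·0.79^33 = 0.0029881
  k=2: C(34,2)·0.21^2·0.79^32 = 0.0131059
  k=3: C(34,3)·0.21^3·0.79^31 = 0.0371612
  k=4: C(34,4)·0.21^4·0.79^30 = 0.0765567
P(X ≤ 4) = 0.1301425

0.13014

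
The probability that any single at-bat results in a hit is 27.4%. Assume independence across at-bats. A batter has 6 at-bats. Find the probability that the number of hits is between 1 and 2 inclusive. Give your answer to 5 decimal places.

0.64443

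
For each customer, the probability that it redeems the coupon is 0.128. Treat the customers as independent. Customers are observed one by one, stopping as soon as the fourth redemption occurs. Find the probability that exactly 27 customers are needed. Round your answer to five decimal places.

0.02990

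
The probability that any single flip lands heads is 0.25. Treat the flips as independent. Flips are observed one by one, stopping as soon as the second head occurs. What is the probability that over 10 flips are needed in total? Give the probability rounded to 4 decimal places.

0.2440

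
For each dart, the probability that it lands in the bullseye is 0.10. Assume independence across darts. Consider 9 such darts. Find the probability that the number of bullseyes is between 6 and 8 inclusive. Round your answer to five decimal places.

X ~ Binomial(9, 0.10); P(6 ≤ X ≤ 8) = Σ C(9,k) p^k (1−p)^(9−k) over k:
  k=6: C(9,6)·0.10^6·0.90^3 = 0.0000612
  k=7: C(9,7)·0.10^7·0.90^2 = 0.0000029
  k=8: C(9,8)·0.10^8·0.90^1 = 0.0000001
Total = 0.0000642

0.00006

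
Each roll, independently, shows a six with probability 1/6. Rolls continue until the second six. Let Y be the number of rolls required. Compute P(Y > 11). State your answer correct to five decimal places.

0.43068

Needing more than 11 rolls ⇔ fewer than 2 successes in the first 11. With X ~ Binomial(11, 0.166667), P(Y > 11) = P(X ≤ 1).
  k=0: C(11,0)·0.166667^0·0.833333^11 = 0.1345880
  k=1: C(11,1)·0.166667^1·0.833333^10 = 0.2960936
P(X ≤ 1) = 0.4306816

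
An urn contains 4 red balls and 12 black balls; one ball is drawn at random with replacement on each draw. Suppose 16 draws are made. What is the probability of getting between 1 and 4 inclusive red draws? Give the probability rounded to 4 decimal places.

X ~ Binomial(16, 0.25); P(1 ≤ X ≤ 4) = Σ C(16,k) p^k (1−p)^(16−k) over k:
  k=1: C(16,1)·0.25^1·0.75^15 = 0.053454
  k=2: C(16,2)·0.25^2·0.75^14 = 0.133635
  k=3: C(16,3)·0.25^3·0.75^13 = 0.207876
  k=4: C(16,4)·0.25^4·0.75^12 = 0.225199
Total = 0.620164

0.6202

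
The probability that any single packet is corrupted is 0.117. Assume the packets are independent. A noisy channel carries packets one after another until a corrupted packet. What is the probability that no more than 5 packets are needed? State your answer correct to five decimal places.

Y = number of packets to the first success; geometric, p = 0.117.
P(Y ≤ 5) = 1 − (1−p)^5 = 1 − 0.5367889 = 0.4632111

0.46321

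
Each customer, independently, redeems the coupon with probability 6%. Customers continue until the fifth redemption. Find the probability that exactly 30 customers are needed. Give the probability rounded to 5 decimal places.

0.00393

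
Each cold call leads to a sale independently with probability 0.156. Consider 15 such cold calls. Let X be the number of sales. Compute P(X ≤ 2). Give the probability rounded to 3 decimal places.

0.578

X ~ Binomial(15, 0.156); P(X ≤ 2) = Σ C(15,k) p^k (1−p)^(15−k) over k:
  k=0: C(15,0)·0.156^0·0.844^15 = 0.07855
  k=1: C(15,1)·0.156^1·0.844^14 = 0.21778
  k=2: C(15,2)·0.156^2·0.844^13 = 0.28177
Total = 0.57809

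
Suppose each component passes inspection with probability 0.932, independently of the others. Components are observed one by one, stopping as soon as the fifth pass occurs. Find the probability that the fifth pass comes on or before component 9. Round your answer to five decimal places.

0.99985

Finishing within 9 components ⇔ at least 5 successes in the first 9. With X ~ Binomial(9, 0.932), P(Y ≤ 9) = 1 − P(X ≤ 4).
  k=0: C(9,0)·0.932^0·0.068^9 = 0.0000000
  k=1: C(9,1)·0.932^1·0.068^8 = 0.0000000
  k=2: C(9,2)·0.932^2·0.068^7 = 0.0000002
  k=3: C(9,3)·0.932^3·0.068^6 = 0.0000067
  k=4: C(9,4)·0.932^4·0.068^5 = 0.0001382
1 − 0.0001452 = 0.9998548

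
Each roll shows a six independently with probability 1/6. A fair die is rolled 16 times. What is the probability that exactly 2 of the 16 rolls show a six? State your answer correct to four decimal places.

X ~ Binomial(n=16, p=0.166667).
P(X=2) = C(16,2) · p^2 · (1−p)^14
= 120 · 0.027778 · 0.077887 = 0.259622

0.2596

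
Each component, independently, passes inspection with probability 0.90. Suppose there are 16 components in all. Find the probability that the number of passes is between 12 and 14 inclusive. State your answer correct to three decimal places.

0.468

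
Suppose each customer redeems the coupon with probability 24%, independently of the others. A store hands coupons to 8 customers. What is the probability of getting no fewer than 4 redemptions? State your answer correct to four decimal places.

0.1004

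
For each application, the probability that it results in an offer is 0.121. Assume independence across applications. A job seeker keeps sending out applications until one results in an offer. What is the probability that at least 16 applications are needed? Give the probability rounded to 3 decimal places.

Y = number of applications to the first success; geometric, p = 0.121.
P(Y > 15) = P(first 15 all fail) = (1−p)^15 = 0.14449

0.144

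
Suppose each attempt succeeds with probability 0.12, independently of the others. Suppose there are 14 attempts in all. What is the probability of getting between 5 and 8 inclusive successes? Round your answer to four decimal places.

0.0196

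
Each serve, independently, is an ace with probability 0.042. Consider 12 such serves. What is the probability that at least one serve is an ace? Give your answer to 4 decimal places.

P(at least one) = 1 − P(none) = 1 − (1 − 0.042)^12
= 1 − 0.597566 = 0.402434

0.4024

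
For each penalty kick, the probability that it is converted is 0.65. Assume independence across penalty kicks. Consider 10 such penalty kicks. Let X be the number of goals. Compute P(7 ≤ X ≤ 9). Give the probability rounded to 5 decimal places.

X ~ Binomial(10, 0.65); P(7 ≤ X ≤ 9) = Σ C(10,k) p^k (1−p)^(10−k) over k:
  k=7: C(10,7)·0.65^7·0.35^3 = 0.2522196
  k=8: C(10,8)·0.65^8·0.35^2 = 0.1756530
  k=9: C(10,9)·0.65^9·0.35^1 = 0.0724917
Total = 0.5003643

0.50036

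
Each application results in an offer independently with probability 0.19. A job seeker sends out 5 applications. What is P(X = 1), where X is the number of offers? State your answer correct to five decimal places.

X ~ Binomial(n=5, p=0.19).
P(X=1) = C(5,1) · p^1 · (1−p)^4
= 5 · 0.19 · 0.43047 = 0.4089438

0.40894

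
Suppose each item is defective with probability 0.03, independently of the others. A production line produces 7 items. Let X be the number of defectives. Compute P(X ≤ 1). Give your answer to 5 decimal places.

0.98291

X ~ Binomial(7, 0.03); P(X ≤ 1) = Σ C(7,k) p^k (1−p)^(7−k) over k:
  k=0: C(7,0)·0.03^0·0.97^7 = 0.8079828
  k=1: C(7,1)·0.03^1·0.97^6 = 0.1749241
Total = 0.9829070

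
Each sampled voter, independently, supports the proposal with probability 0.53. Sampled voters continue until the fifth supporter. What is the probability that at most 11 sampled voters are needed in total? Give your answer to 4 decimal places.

0.7890

Finishing within 11 sampled voters ⇔ at least 5 successes in the first 11. With X ~ Binomial(11, 0.53), P(Y ≤ 11) = 1 − P(X ≤ 4).
  k=0: C(11,0)·0.53^0·0.47^11 = 0.000247
  k=1: C(11,1)·0.53^1·0.47^10 = 0.003067
  k=2: C(11,2)·0.53^2·0.47^9 = 0.017290
  k=3: C(11,3)·0.53^3·0.47^8 = 0.058492
  k=4: C(11,4)·0.53^4·0.47^7 = 0.131918
1 − 0.211013 = 0.788987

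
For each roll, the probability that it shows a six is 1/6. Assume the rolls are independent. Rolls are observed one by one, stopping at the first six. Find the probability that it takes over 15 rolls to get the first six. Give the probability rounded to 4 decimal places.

0.0649

Y = number of rolls to the first success; geometric, p = 0.166667.
P(Y > 15) = P(first 15 all fail) = (1−p)^15 = 0.064905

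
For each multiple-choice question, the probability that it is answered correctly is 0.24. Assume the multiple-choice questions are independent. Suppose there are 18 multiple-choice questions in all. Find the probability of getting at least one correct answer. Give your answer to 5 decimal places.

0.99284

P(at least one) = 1 − P(none) = 1 − (1 − 0.24)^18
= 1 − 0.0071556 = 0.9928444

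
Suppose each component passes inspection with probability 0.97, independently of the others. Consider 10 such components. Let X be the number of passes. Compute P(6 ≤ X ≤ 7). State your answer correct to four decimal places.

0.0028

X ~ Binomial(10, 0.97); P(6 ≤ X ≤ 7) = Σ C(10,k) p^k (1−p)^(10−k) over k:
  k=6: C(10,6)·0.97^6·0.03^4 = 0.000142
  k=7: C(10,7)·0.97^7·0.03^3 = 0.002618
Total = 0.002760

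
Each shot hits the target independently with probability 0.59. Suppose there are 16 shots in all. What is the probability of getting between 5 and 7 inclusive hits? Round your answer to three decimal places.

X ~ Binomial(16, 0.59); P(5 ≤ X ≤ 7) = Σ C(16,k) p^k (1−p)^(16−k) over k:
  k=5: C(16,5)·0.59^5·0.41^11 = 0.01719
  k=6: C(16,6)·0.59^6·0.41^10 = 0.04534
  k=7: C(16,7)·0.59^7·0.41^9 = 0.09321
Total = 0.15573

0.156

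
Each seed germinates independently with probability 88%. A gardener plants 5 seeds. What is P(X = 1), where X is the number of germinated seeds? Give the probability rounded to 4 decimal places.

0.0009

X ~ Binomial(n=5, p=0.88).
P(X=1) = C(5,1) · p^1 · (1−p)^4
= 5 · 0.88 · 0.00020736 = 0.000912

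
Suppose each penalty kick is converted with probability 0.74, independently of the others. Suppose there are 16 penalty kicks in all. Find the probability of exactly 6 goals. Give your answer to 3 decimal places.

X ~ Binomial(n=16, p=0.74).
P(X=6) = C(16,6) · p^6 · (1−p)^10
= 8008 · 0.16421 · 1.4117e-06 = 0.00186

0.002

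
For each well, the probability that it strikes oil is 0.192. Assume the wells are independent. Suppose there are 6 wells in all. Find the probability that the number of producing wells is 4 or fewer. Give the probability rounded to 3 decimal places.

X ~ Binomial(6, 0.192); P(X ≤ 4) = Σ C(6,k) p^k (1−p)^(6−k) over k:
  k=0: C(6,0)·0.192^0·0.808^6 = 0.27827
  k=1: C(6,1)·0.192^1·0.808^5 = 0.39674
  k=2: C(6,2)·0.192^2·0.808^4 = 0.23569
  k=3: C(6,3)·0.192^3·0.808^3 = 0.07467
  k=4: C(6,4)·0.192^4·0.808^2 = 0.01331
Total = 0.99868

0.999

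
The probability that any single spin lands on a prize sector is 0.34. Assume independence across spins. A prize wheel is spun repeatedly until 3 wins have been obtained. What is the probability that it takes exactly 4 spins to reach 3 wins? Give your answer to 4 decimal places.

0.0778

Y = trial on which the third success occurs; negative binomial, r=3, p=0.34.
P(Y=4) = C(3,2) · p^3 · (1−p)^1
= 3 · 0.039304 · 0.66 = 0.077822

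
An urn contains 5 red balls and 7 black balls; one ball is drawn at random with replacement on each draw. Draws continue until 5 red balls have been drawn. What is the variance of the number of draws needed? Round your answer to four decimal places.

16.8000

Y = total draws until the fifth success; negative binomial with r=5, p=0.416667.
Var(Y) = r(1−p)/p² = 5·0.583333 / 0.416667² = 16.800000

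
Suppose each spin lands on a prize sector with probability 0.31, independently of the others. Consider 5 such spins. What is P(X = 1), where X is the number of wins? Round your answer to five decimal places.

0.35134

X ~ Binomial(n=5, p=0.31).
P(X=1) = C(5,1) · p^1 · (1−p)^4
= 5 · 0.31 · 0.22667 = 0.3513404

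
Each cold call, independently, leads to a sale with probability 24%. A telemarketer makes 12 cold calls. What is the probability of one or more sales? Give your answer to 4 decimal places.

0.9629

P(at least one) = 1 − P(none) = 1 − (1 − 0.24)^12
= 1 − 0.037133 = 0.962867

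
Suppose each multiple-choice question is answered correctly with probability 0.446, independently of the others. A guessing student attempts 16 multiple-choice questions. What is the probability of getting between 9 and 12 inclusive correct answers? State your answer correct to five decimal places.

0.24232

X ~ Binomial(16, 0.446); P(9 ≤ X ≤ 12) = Σ C(16,k) p^k (1−p)^(16−k) over k:
  k=9: C(16,9)·0.446^9·0.554^7 = 0.1279405
  k=10: C(16,10)·0.446^10·0.554^6 = 0.0720993
  k=11: C(16,11)·0.446^11·0.554^5 = 0.0316603
  k=12: C(16,12)·0.446^12·0.554^4 = 0.0106201
Total = 0.2423202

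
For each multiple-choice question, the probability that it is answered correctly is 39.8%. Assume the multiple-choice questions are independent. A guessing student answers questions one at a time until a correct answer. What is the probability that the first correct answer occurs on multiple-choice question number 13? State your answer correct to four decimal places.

0.0009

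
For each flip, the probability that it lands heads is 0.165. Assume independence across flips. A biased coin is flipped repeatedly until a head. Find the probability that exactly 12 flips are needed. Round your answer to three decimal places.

0.023

Geometric (trials to first success), p = 0.165.
P(Y = 12) = (1−p)^11 · p = 0.13758 · 0.165 = 0.02270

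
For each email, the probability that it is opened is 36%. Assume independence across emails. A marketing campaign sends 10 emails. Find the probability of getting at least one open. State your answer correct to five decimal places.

P(at least one) = 1 − P(none) = 1 − (1 − 0.36)^10
= 1 − 0.0115292 = 0.9884708

0.98847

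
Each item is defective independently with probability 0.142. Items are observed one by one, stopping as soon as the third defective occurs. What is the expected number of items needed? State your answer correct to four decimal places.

21.1268

Y = total items until the third success; negative binomial with r=3, p=0.142.
E[Y] = r / p = 3 / 0.142 = 21.126761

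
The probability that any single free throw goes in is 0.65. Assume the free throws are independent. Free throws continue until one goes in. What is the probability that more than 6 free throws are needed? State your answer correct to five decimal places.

Y = number of free throws to the first success; geometric, p = 0.65.
P(Y > 6) = P(first 6 all fail) = (1−p)^6 = 0.0018383

0.00184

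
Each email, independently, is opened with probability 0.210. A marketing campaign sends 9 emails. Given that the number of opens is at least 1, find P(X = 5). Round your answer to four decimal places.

0.0228

X ~ Binomial(9, 0.21). Want P(X=5 | X≥1) = P(X=5) / P(X≥1).
P(X=5) = C(9,5)·0.21^5·0.79^4 = 0.020044
P(X≥1) = 1 − 0.119852 = 0.880148
Ratio = 0.020044 / 0.880148 = 0.022773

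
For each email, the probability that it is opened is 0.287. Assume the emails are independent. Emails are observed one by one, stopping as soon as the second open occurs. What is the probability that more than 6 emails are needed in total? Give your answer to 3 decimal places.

0.449

Needing more than 6 emails ⇔ fewer than 2 successes in the first 6. With X ~ Binomial(6, 0.287), P(Y > 6) = P(X ≤ 1).
  k=0: C(6,0)·0.287^0·0.713^6 = 0.13138
  k=1: C(6,1)·0.287^1·0.713^5 = 0.31731
P(X ≤ 1) = 0.44869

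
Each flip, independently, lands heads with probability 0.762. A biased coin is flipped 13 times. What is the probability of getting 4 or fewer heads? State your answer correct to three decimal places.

X ~ Binomial(13, 0.762); P(X ≤ 4) = Σ C(13,k) p^k (1−p)^(13−k) over k:
  k=0: C(13,0)·0.762^0·0.238^13 = 0.00000
  k=1: C(13,1)·0.762^1·0.238^12 = 0.00000
  k=2: C(13,2)·0.762^2·0.238^11 = 0.00001
  k=3: C(13,3)·0.762^3·0.238^10 = 0.00007
  k=4: C(13,4)·0.762^4·0.238^9 = 0.00059
Total = 0.00067

0.001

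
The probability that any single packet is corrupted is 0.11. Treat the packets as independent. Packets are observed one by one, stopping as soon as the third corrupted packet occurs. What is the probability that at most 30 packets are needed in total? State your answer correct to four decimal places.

Finishing within 30 packets ⇔ at least 3 successes in the first 30. With X ~ Binomial(30, 0.11), P(Y ≤ 30) = 1 − P(X ≤ 2).
  k=0: C(30,0)·0.11^0·0.89^30 = 0.030318
  k=1: C(30,1)·0.11^1·0.89^29 = 0.112415
  k=2: C(30,2)·0.11^2·0.89^28 = 0.201463
1 − 0.344196 = 0.655804

0.6558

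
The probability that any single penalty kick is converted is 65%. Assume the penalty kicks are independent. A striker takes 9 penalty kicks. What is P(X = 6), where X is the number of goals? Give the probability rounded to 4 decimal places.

X ~ Binomial(n=9, p=0.65).
P(X=6) = C(9,6) · p^6 · (1−p)^3
= 84 · 0.075419 · 0.042875 = 0.271621

0.2716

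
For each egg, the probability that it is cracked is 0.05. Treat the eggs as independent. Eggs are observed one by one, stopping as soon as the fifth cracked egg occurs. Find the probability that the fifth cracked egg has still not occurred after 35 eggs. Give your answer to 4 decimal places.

Needing more than 35 eggs ⇔ fewer than 5 successes in the first 35. With X ~ Binomial(35, 0.05), P(Y > 35) = P(X ≤ 4).
  k=0: C(35,0)·0.05^0·0.95^35 = 0.166083
  k=1: C(35,1)·0.05^1·0.95^34 = 0.305943
  k=2: C(35,2)·0.05^2·0.95^33 = 0.273739
  k=3: C(35,3)·0.05^3·0.95^32 = 0.158480
  k=4: C(35,4)·0.05^4·0.95^31 = 0.066729
P(X ≤ 4) = 0.970974

0.9710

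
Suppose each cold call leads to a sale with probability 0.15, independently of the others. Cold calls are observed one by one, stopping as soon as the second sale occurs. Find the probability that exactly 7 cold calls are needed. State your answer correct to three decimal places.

Y = trial on which the second success occurs; negative binomial, r=2, p=0.15.
P(Y=7) = C(6,1) · p^2 · (1−p)^5
= 6 · 0.0225 · 0.44371 = 0.05990

0.060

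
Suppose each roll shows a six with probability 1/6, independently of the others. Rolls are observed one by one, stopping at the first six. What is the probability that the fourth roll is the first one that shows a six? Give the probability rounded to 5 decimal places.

Geometric (trials to first success), p = 0.166667.
P(Y = 4) = (1−p)^3 · p = 0.5787 · 0.166667 = 0.0964506

0.09645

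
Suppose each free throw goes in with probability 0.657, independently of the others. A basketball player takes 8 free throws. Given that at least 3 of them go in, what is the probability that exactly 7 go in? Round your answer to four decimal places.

0.1484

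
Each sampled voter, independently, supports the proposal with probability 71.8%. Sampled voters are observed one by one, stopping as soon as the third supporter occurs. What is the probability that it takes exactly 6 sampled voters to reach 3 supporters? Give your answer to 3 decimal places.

0.083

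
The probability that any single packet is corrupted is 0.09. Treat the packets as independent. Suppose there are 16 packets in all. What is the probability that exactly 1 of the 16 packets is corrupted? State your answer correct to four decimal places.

0.3499

X ~ Binomial(n=16, p=0.09).
P(X=1) = C(16,1) · p^1 · (1−p)^15
= 16 · 0.09 · 0.24301 = 0.349932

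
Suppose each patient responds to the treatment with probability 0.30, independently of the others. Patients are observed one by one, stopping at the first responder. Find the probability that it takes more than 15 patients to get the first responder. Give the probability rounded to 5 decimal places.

Y = number of patients to the first success; geometric, p = 0.30.
P(Y > 15) = P(first 15 all fail) = (1−p)^15 = 0.0047476

0.00475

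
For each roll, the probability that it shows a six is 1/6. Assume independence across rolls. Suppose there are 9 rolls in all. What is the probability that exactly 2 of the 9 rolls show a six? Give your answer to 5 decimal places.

0.27908

X ~ Binomial(n=9, p=0.166667).
P(X=2) = C(9,2) · p^2 · (1−p)^7
= 36 · 0.027778 · 0.27908 = 0.2790816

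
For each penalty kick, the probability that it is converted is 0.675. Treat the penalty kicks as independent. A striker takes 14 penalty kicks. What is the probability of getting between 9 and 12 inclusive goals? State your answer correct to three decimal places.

X ~ Binomial(14, 0.675); P(9 ≤ X ≤ 12) = Σ C(14,k) p^k (1−p)^(14−k) over k:
  k=9: C(14,9)·0.675^9·0.325^5 = 0.21116
  k=10: C(14,10)·0.675^10·0.325^4 = 0.21928
  k=11: C(14,11)·0.675^11·0.325^3 = 0.16561
  k=12: C(14,12)·0.675^12·0.325^2 = 0.08599
Total = 0.68205

0.682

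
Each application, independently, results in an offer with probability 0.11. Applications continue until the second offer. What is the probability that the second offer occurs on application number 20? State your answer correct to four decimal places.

0.0282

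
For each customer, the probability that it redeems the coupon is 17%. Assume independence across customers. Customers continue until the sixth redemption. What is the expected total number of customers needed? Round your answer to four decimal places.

35.2941

Y = total customers until the sixth success; negative binomial with r=6, p=0.17.
E[Y] = r / p = 6 / 0.17 = 35.294118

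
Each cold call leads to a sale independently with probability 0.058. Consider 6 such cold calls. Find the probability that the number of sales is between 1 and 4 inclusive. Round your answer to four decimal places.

X ~ Binomial(6, 0.058); P(1 ≤ X ≤ 4) = Σ C(6,k) p^k (1−p)^(6−k) over k:
  k=1: C(6,1)·0.058^1·0.942^5 = 0.258127
  k=2: C(6,2)·0.058^2·0.942^4 = 0.039733
  k=3: C(6,3)·0.058^3·0.942^3 = 0.003262
  k=4: C(6,4)·0.058^4·0.942^2 = 0.000151
Total = 0.301273

0.3013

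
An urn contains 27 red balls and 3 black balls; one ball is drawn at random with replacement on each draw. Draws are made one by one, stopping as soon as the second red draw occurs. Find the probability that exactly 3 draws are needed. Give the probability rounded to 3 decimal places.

0.162

Y = trial on which the second success occurs; negative binomial, r=2, p=0.90.
P(Y=3) = C(2,1) · p^2 · (1−p)^1
= 2 · 0.81 · 0.1 = 0.16200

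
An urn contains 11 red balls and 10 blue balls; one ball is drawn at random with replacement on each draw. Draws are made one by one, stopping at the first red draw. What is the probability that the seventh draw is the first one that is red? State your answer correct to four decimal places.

0.0061

Geometric (trials to first success), p = 0.523810.
P(Y = 7) = (1−p)^6 · p = 0.01166 · 0.523810 = 0.006107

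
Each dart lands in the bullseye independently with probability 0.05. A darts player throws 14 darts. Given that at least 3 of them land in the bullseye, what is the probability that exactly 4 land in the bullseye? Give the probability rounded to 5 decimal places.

0.12464

X ~ Binomial(14, 0.05). Want P(X=4 | X≥3) = P(X=4) / P(X≥3).
P(X=4) = C(14,4)·0.05^4·0.95^10 = 0.0037458
P(X≥3) = 1 − 0.4876750 − 0.3593395 − 0.1229319 = 0.0300536
Ratio = 0.0037458 / 0.0300536 = 0.1246387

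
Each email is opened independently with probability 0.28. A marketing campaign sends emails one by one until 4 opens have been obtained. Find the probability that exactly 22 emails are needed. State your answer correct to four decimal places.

0.0221

Y = trial on which the fourth success occurs; negative binomial, r=4, p=0.28.
P(Y=22) = C(21,3) · p^4 · (1−p)^18
= 1330 · 0.0061466 · 0.0027039 = 0.022104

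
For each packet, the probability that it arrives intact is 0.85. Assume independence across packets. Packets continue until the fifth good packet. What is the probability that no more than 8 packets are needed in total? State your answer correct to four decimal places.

Finishing within 8 packets ⇔ at least 5 successes in the first 8. With X ~ Binomial(8, 0.85), P(Y ≤ 8) = 1 − P(X ≤ 4).
  k=0: C(8,0)·0.85^0·0.15^8 = 0.000000
  k=1: C(8,1)·0.85^1·0.15^7 = 0.000012
  k=2: C(8,2)·0.85^2·0.15^6 = 0.000230
  k=3: C(8,3)·0.85^3·0.15^5 = 0.002612
  k=4: C(8,4)·0.85^4·0.15^4 = 0.018499
1 − 0.021352 = 0.978648

0.9786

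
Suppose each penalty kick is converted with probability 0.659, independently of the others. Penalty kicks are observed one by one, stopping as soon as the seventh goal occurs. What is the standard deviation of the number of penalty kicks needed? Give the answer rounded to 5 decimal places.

Y = total penalty kicks until the seventh success; negative binomial with r=7, p=0.659.
SD(Y) = √[r(1−p)/p²] = √(5.4964412) = 2.3444490

2.34445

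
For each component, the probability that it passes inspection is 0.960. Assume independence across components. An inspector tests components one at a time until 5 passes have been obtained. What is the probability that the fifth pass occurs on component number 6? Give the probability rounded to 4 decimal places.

0.1631

Y = trial on which the fifth success occurs; negative binomial, r=5, p=0.96.
P(Y=6) = C(5,4) · p^5 · (1−p)^1
= 5 · 0.81537 · 0.04 = 0.163075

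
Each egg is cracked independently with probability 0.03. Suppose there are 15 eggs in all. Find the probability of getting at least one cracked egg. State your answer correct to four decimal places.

0.3667

P(at least one) = 1 − P(none) = 1 − (1 − 0.03)^15
= 1 − 0.633251 = 0.366749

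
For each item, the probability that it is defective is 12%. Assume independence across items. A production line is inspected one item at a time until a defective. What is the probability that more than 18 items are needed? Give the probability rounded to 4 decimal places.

Y = number of items to the first success; geometric, p = 0.12.
P(Y > 18) = P(first 18 all fail) = (1−p)^18 = 0.100159

0.1002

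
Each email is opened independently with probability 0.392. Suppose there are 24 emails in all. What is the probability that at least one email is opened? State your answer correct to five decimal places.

P(at least one) = 1 − P(none) = 1 − (1 − 0.392)^24
= 1 − 0.0000065 = 0.9999935

0.99999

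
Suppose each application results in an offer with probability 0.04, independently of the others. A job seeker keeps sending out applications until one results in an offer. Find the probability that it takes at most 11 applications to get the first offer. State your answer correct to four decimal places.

0.3618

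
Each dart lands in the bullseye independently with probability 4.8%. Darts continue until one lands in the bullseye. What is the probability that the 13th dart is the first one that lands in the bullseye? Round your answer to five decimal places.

0.02660

Geometric (trials to first success), p = 0.048.
P(Y = 13) = (1−p)^12 · p = 0.55417 · 0.048 = 0.0266002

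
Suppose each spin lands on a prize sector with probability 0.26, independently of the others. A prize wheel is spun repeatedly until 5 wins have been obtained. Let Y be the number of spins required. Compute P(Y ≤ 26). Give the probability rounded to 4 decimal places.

0.8444

Finishing within 26 spins ⇔ at least 5 successes in the first 26. With X ~ Binomial(26, 0.26), P(Y ≤ 26) = 1 − P(X ≤ 4).
  k=0: C(26,0)·0.26^0·0.74^26 = 0.000398
  k=1: C(26,1)·0.26^1·0.74^25 = 0.003637
  k=2: C(26,2)·0.26^2·0.74^24 = 0.015973
  k=3: C(26,3)·0.26^3·0.74^23 = 0.044898
  k=4: C(26,4)·0.26^4·0.74^22 = 0.090705
1 − 0.155611 = 0.844389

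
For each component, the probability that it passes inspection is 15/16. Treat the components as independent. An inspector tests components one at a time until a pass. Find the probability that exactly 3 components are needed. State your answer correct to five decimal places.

0.00366

Geometric (trials to first success), p = 0.9375.
P(Y = 3) = (1−p)^2 · p = 0.0039062 · 0.9375 = 0.0036621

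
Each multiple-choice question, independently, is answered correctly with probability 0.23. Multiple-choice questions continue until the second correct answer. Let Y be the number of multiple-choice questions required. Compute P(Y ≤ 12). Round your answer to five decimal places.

0.80085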